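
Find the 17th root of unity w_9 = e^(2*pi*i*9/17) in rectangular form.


Angle = 360*9/17 = 190.5882°
a = cos(190.5882°) = -0.9830
b = sin(190.5882°) = -0.1837

-0.9830 - 0.1837i


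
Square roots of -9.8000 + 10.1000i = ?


|z| = sqrt(96.04+102.01) = 14.0730
sqrt((|z|+a)/2) = sqrt((14.0730+(-9.8))/2) = sqrt(2.1365) = 1.4617
sqrt((|z|-a)/2) = sqrt((14.0730-(-9.8))/2) = sqrt(11.9365) = 3.4549

±(1.4617 + 3.4549i) i.e. 1.4617 + 3.4549i and -1.4617 - 3.4549i


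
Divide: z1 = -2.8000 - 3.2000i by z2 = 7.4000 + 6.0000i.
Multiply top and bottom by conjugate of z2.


Conjugate of z2 = 7.4000 - 6.0000i
Numerator: (-2.8000 - 3.2000i)(7.4000 - 6.0000i) = -39.9200 - 6.8800i
Denominator: 7.4^2 + 6^2 = 90.76
Result = (-39.9200 - 6.8800i)/90.76

-0.4398 - 0.0758i


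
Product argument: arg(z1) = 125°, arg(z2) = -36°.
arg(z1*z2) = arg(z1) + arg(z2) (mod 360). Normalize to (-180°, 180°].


arg(z1*z2) = 125° - 36° = 89°
Normalized to (-180°, 180°]: 89°

89°


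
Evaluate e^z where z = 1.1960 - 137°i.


e^1.1960 = 3.3069
cos(-137°) = -0.73135
sin(-137°) = -0.682
Real = 3.3069*(-0.73135) = -2.4185
Imag = 3.3069*(-0.682) = -2.2553

-2.4185 - 2.2553i


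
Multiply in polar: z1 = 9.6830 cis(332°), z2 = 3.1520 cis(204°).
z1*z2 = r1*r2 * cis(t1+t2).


r = 9.6830 * 3.1520 = 30.5208
theta = 332° + 204° = 536° = 176° (mod 360)

30.5208 cis(176°)


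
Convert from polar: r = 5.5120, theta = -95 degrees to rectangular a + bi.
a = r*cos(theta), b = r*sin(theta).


a = 5.5120*cos(-95°) = 5.5120*(-0.08716) = -0.4804
b = 5.5120*sin(-95°) = 5.5120*(-0.99619) = -5.4910

-0.4804 - 5.4910i


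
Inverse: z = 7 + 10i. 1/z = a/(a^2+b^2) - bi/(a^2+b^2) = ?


|z|^2 = 49+100 = 149
1/z = (7 - 10i)/149

1/z = 0.0470 - 0.0671i


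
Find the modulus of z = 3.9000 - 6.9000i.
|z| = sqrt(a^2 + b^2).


|z| = sqrt(3.9^2 + (-6.9)^2) = sqrt(15.21 + 47.61) = sqrt(62.82) = 7.9259

|z| = 7.9259


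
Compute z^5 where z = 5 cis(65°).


r^5 = 5^5 = 3125
n*theta = 5*65° = 325° = 325° (mod 360)
a = 3125*cos(325°) = 2559.8501
b = 3125*sin(325°) = -1792.4264

3125 cis(325°) = 2559.8501 - 1792.4264i


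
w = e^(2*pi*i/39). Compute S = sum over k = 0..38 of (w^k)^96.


The roots are w_k = w^k with w = e^(2*pi*i/39), and (w^k)^96 = (w^96)^k.
So S = 1 + u + u^2 + ... + u^(38) with u = w^96.
96 = 2*39 + 18, so 96 is not a multiple of 39: u = (w^39)^2 * w^18 = w^18 ≠ 1 (w is a primitive 39th root), while u^39 = (w^39)^96 = 1.
Geometric series: S = (1 - u^39)/(1 - u) = (1 - 1)/(1 - u) = 0

S = 0


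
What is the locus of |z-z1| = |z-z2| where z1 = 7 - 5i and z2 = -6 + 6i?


Equal distances means the locus is the perpendicular bisector of z1 and z2.
Midpoint = ((7+(-6))/2, (-5+6)/2) = (0.5000, 0.5000)

Perpendicular bisector through (0.5000, 0.5000)


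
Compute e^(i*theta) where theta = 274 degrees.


cos(274°) = 0.0698
sin(274°) = -0.9976

e^(i*274°) = 0.0698 - 0.9976i


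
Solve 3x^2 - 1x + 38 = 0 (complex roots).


disc = (-1)^2 - 4*3*38 = 1 - 456 = -455
sqrt(|disc|) = sqrt(455) = 21.3307
Real part = 1/(2*3) = 0.1667
Imag part = 21.3307/(2*3) = 3.5551

0.1667 ± 3.5551i


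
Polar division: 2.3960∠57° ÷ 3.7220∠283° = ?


r = 2.3960 / 3.7220 = 0.6437
theta = 57° - 283° = -226° = 134° (mod 360)

0.6437 cis(134°)


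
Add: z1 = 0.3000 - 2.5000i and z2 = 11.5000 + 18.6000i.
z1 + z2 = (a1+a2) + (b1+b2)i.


Real: 0.3 + 11.5 = 11.8
Imag: -2.5 + 18.6 = 16.1

11.8000 + 16.1000i


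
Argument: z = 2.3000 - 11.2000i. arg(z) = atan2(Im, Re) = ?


Re = 2.3, Im = -11.2
arg = atan2(-11.2, 2.3) = -78.3952 degrees

arg(z) = -78.3952 degrees


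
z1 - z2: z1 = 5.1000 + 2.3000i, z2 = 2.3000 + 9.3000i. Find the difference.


Real: 5.1 - 2.3 = 2.8
Imag: 2.3 - 9.3 = -7

2.8000 - 7.0000i


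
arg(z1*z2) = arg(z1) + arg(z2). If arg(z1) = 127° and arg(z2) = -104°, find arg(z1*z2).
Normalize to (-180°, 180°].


arg(z1*z2) = 127° - 104° = 23°
Normalized to (-180°, 180°]: 23°

23°


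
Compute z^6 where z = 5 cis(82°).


r^6 = 5^6 = 15625
n*theta = 6*82° = 492° = 132° (mod 360)
a = 15625*cos(132°) = -10455.1657
b = 15625*sin(132°) = 11611.6379

15625 cis(132°) = -10455.1657 + 11611.6379i


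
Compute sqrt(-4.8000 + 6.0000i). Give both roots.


|z| = sqrt(23.04+36) = 7.6837
sqrt((|z|+a)/2) = sqrt((7.6837+(-4.8))/2) = sqrt(1.4419) = 1.2008
sqrt((|z|-a)/2) = sqrt((7.6837-(-4.8))/2) = sqrt(6.2419) = 2.4984

±(1.2008 + 2.4984i) i.e. 1.2008 + 2.4984i and -1.2008 - 2.4984i


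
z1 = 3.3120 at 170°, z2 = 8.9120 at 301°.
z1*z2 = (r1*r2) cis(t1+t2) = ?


r = 3.3120 * 8.9120 = 29.5165
theta = 170° + 301° = 471° = 111° (mod 360)

29.5165 cis(111°)


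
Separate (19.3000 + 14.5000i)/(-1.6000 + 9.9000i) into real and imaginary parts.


Multiply by conjugate: (19.3000 + 14.5000i)(-1.6000 - 9.9000i) / ((-1.6)^2 + 9.9^2)
Numerator real = 19.3*(-1.6) + 14.5*9.9 = 112.67
Numerator imag = 14.5*(-1.6) - 19.3*9.9 = -214.27
Denominator = 100.57
Re(z) = 112.67/100.57 = 1.1203
Im(z) = -214.27/100.57 = -2.1306

Re(z) = 1.1203, Im(z) = -2.1306


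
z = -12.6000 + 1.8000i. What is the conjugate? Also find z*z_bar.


z_bar = -12.6000 - 1.8000i
z*z_bar = (-12.6)^2 + 1.8^2 = 158.76 + 3.24 = 162

z_bar = -12.6000 - 1.8000i, z*z_bar = 162


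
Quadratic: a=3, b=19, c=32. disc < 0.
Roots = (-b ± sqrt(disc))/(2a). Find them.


disc = 19^2 - 4*3*32 = 361 - 384 = -23
sqrt(|disc|) = sqrt(23) = 4.7958
Real part = -19/(2*3) = -3.1667
Imag part = 4.7958/(2*3) = 0.7993

-3.1667 ± 0.7993i


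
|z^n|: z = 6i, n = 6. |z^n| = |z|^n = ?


|z| = sqrt(0+36) = sqrt(36) = 6
|z^6| = |z|^6 = 6^6 = 46656

|z^6| = 46656


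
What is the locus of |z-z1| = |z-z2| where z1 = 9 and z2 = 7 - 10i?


Equal distances means the locus is the perpendicular bisector of z1 and z2.
Midpoint = ((9+7)/2, (0+(-10))/2) = (8.0000, -5.0000)

Perpendicular bisector through (8.0000, -5.0000)


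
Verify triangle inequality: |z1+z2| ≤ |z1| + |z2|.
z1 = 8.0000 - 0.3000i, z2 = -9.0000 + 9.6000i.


|z1| = sqrt(8^2 + (-0.3)^2) = sqrt(64.09) = 8.0056
|z2| = sqrt((-9)^2 + 9.6^2) = sqrt(173.16) = 13.1590
z1+z2 = -1.0000 + 9.3000i
|z1+z2| = sqrt(87.49) = 9.3536
|z1|+|z2| = 8.0056 + 13.1590 = 21.1646

|z1+z2| = 9.3536 ≤ |z1|+|z2| = 21.1646 (verified)


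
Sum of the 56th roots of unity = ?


The sum of all 56th roots of unity is 0.
Geometric series: (1 - w^56)/(1 - w) = (1-1)/(1-w) = 0 since w^56 = 1, w ≠ 1.
Alternatively: coefficient of z^55 in z^56 - 1 is 0.

0


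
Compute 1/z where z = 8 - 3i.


|z|^2 = 64+9 = 73
1/z = (8 + 3i)/73

1/z = 0.1096 + 0.0411i


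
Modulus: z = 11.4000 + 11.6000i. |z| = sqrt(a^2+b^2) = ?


|z| = sqrt(11.4^2 + 11.6^2) = sqrt(129.96 + 134.56) = sqrt(264.52) = 16.2641

|z| = 16.2641


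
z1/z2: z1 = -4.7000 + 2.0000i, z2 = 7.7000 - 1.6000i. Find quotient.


Conjugate of z2 = 7.7000 + 1.6000i
Numerator: (-4.7000 + 2.0000i)(7.7000 + 1.6000i) = -39.3900 + 7.8800i
Denominator: 7.7^2 + (-1.6)^2 = 61.85
Result = (-39.3900 + 7.8800i)/61.85

-0.6369 + 0.1274i


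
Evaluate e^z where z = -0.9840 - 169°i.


e^-0.9840 = 0.3738
cos(-169°) = -0.9816
sin(-169°) = -0.1908
Real = 0.3738*(-0.9816) = -0.3669
Imag = 0.3738*(-0.1908) = -0.0713

-0.3669 - 0.0713i


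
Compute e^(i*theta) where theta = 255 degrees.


cos(255°) = -0.2588
sin(255°) = -0.9659

e^(i*255°) = -0.2588 - 0.9659i


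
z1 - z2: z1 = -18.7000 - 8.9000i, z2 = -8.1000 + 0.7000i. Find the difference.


Real: -18.7 + 8.1 = -10.6
Imag: -8.9 - 0.7 = -9.6

-10.6000 - 9.6000i


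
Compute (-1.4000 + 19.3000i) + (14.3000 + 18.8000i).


Real: -1.4 + 14.3 = 12.9
Imag: 19.3 + 18.8 = 38.1

12.9000 + 38.1000i


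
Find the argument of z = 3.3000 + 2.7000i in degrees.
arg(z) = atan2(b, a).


Re = 3.3, Im = 2.7
arg = atan2(2.7, 3.3) = 39.2894 degrees

arg(z) = 39.2894 degrees


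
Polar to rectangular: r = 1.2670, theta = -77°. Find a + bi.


a = 1.2670*cos(-77°) = 1.2670*0.22495 = 0.2850
b = 1.2670*sin(-77°) = 1.2670*(-0.97437) = -1.2345

0.2850 - 1.2345i


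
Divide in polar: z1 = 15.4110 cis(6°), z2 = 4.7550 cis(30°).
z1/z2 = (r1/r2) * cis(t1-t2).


r = 15.4110 / 4.7550 = 3.2410
theta = 6° - 30° = -24° = 336° (mod 360)

3.2410 cis(336°)


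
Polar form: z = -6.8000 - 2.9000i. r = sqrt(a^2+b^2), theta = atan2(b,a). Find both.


r = sqrt(46.24+8.41) = sqrt(54.65) = 7.3926
theta = atan2(-2.9, -6.8) = -156.9032 degrees

r = 7.3926, theta = -156.9032 degrees


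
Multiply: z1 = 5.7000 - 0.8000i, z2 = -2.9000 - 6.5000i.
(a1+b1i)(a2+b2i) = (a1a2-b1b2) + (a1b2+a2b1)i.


Real = 5.7*(-2.9) - (-0.8)*(-6.5) = -16.53 - 5.2 = -21.73
Imag = 5.7*(-6.5) - (2.9)*(-0.8) = -37.05 + 2.32 = -34.73

-21.7300 - 34.7300i


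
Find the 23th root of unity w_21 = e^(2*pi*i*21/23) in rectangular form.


Angle = 360*21/23 = 328.6957°
a = cos(328.6957°) = 0.8544
b = sin(328.6957°) = -0.5196

0.8544 - 0.5196i


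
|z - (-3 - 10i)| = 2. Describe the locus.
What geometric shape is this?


|z - z0| = r is a circle with center z0 and radius r.
Center = (-3, -10), radius = 2

Circle with center (-3, -10) and radius 2


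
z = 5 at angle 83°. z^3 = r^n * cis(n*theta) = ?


r^3 = 5^3 = 125
n*theta = 3*83° = 249° = 249° (mod 360)
a = 125*cos(249°) = -44.7960
b = 125*sin(249°) = -116.6976

125 cis(249°) = -44.7960 - 116.6976i


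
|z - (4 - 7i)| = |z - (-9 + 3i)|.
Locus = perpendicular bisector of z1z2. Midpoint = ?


Equal distances means the locus is the perpendicular bisector of z1 and z2.
Midpoint = ((4+(-9))/2, (-7+3)/2) = (-2.5000, -2.0000)

Perpendicular bisector through (-2.5000, -2.0000)


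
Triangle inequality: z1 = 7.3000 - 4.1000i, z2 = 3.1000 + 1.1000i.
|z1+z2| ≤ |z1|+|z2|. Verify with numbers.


|z1| = sqrt(7.3^2 + (-4.1)^2) = sqrt(70.1) = 8.3726
|z2| = sqrt(3.1^2 + 1.1^2) = sqrt(10.82) = 3.2894
z1+z2 = 10.4000 - 3.0000i
|z1+z2| = sqrt(117.16) = 10.8240
|z1|+|z2| = 8.3726 + 3.2894 = 11.6620

|z1+z2| = 10.8240 ≤ |z1|+|z2| = 11.6620 (verified)


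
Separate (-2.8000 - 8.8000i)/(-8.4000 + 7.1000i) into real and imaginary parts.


Multiply by conjugate: (-2.8000 - 8.8000i)(-8.4000 - 7.1000i) / ((-8.4)^2 + 7.1^2)
Numerator real = -2.8*(-8.4) - (8.8)*7.1 = -38.96
Numerator imag = -8.8*(-8.4) - (-2.8)*7.1 = 93.8
Denominator = 120.97
Re(z) = -38.96/120.97 = -0.3221
Im(z) = 93.8/120.97 = 0.7754

Re(z) = -0.3221, Im(z) = 0.7754


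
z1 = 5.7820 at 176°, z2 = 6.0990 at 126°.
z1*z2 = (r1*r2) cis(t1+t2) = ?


r = 5.7820 * 6.0990 = 35.2644
theta = 176° + 126° = 302° = 302° (mod 360)

35.2644 cis(302°)


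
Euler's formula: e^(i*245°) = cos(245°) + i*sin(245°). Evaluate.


cos(245°) = -0.4226
sin(245°) = -0.9063

e^(i*245°) = -0.4226 - 0.9063i


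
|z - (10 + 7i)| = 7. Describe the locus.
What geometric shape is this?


|z - z0| = r is a circle with center z0 and radius r.
Center = (10, 7), radius = 7

Circle with center (10, 7) and radius 7


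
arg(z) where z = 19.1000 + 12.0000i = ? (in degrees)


Re = 19.1, Im = 12
arg = atan2(12, 19.1) = 32.1400 degrees

arg(z) = 32.1400 degrees


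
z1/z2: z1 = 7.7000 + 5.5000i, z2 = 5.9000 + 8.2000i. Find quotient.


Conjugate of z2 = 5.9000 - 8.2000i
Numerator: (7.7000 + 5.5000i)(5.9000 - 8.2000i) = 90.5300 - 30.6900i
Denominator: 5.9^2 + 8.2^2 = 102.05
Result = (90.5300 - 30.6900i)/102.05

0.8871 - 0.3007i


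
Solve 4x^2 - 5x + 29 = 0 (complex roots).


disc = (-5)^2 - 4*4*29 = 25 - 464 = -439
sqrt(|disc|) = sqrt(439) = 20.9523
Real part = 5/(2*4) = 0.6250
Imag part = 20.9523/(2*4) = 2.6190

0.6250 ± 2.6190i


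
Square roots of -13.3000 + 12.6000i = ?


|z| = sqrt(176.89+158.76) = 18.3208
sqrt((|z|+a)/2) = sqrt((18.3208+(-13.3))/2) = sqrt(2.5104) = 1.5844
sqrt((|z|-a)/2) = sqrt((18.3208-(-13.3))/2) = sqrt(15.8104) = 3.9762

±(1.5844 + 3.9762i) i.e. 1.5844 + 3.9762i and -1.5844 - 3.9762i


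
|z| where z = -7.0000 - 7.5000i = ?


|z| = sqrt((-7)^2 + (-7.5)^2) = sqrt(49 + 56.25) = sqrt(105.25) = 10.2591

|z| = 10.2591


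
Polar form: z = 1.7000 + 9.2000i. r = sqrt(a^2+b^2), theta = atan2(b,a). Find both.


r = sqrt(2.89+84.64) = sqrt(87.53) = 9.3557
theta = atan2(9.2, 1.7) = 79.5308 degrees

r = 9.3557, theta = 79.5308 degrees


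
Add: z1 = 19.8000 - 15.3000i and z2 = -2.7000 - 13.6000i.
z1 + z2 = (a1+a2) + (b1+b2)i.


Real: 19.8 - 2.7 = 17.1
Imag: -15.3 - 13.6 = -28.9

17.1000 - 28.9000i


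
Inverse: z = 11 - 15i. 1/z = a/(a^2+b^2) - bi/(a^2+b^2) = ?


|z|^2 = 121+225 = 346
1/z = (11 + 15i)/346

1/z = 0.0318 + 0.0434i


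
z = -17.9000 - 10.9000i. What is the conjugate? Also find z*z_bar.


z_bar = -17.9000 + 10.9000i
z*z_bar = (-17.9)^2 + (-10.9)^2 = 320.41 + 118.81 = 439.22

z_bar = -17.9000 + 10.9000i, z*z_bar = 439.22


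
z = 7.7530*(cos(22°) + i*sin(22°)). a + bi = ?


a = 7.7530*cos(22°) = 7.7530*0.927184 = 7.1885
b = 7.7530*sin(22°) = 7.7530*0.3746 = 2.9043

7.1885 + 2.9043i


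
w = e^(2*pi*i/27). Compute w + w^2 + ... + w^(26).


With w = e^(2*pi*i/27), all 27 of the 27th roots of unity w^0 = 1, w, ..., w^(26) sum to 0: 1 + w + ... + w^(26) = (1 - w^27)/(1 - w) = 0 since w^27 = 1, w ≠ 1.
Removing the root 1: w + w^2 + ... + w^(26) = 0 - 1 = -1

Sum = -1


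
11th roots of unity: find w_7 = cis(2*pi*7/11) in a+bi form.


Angle = 360*7/11 = 229.0909°
a = cos(229.0909°) = -0.6549
b = sin(229.0909°) = -0.7557

-0.6549 - 0.7557i


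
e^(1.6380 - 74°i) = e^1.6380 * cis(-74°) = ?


e^1.6380 = 5.1449
cos(-74°) = 0.27564
sin(-74°) = -0.96126
Real = 5.1449*0.27564 = 1.4181
Imag = 5.1449*(-0.96126) = -4.9456

1.4181 - 4.9456i


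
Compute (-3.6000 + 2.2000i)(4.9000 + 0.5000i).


Real = -3.6*4.9 - 2.2*0.5 = -17.64 - 1.1 = -18.74
Imag = -3.6*0.5 + 4.9*2.2 = -1.8 + 10.78 = 8.98

-18.7400 + 8.9800i


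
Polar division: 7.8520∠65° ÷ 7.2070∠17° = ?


r = 7.8520 / 7.2070 = 1.0895
theta = 65° - 17° = 48° = 48° (mod 360)

1.0895 cis(48°)


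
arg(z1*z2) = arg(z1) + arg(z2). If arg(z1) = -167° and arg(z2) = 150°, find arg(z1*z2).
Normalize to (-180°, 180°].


arg(z1*z2) = -167° + 150° = -17°
Normalized to (-180°, 180°]: -17°

-17°


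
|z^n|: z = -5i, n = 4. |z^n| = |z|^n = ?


|z| = sqrt(0+25) = sqrt(25) = 5
|z^4| = |z|^4 = 5^4 = 625

|z^4| = 625


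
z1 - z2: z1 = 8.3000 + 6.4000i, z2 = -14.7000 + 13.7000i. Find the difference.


Real: 8.3 + 14.7 = 23
Imag: 6.4 - 13.7 = -7.3

23.0000 - 7.3000i


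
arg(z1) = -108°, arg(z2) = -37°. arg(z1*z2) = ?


arg(z1*z2) = -108° - 37° = -145°
Normalized to (-180°, 180°]: -145°

-145°


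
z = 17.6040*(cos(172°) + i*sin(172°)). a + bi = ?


a = 17.6040*cos(172°) = 17.6040*(-0.99027) = -17.4327
b = 17.6040*sin(172°) = 17.6040*0.139173 = 2.4500

-17.4327 + 2.4500i


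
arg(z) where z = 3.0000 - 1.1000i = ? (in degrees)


Re = 3, Im = -1.1
arg = atan2(-1.1, 3) = -20.1363 degrees

arg(z) = -20.1363 degrees


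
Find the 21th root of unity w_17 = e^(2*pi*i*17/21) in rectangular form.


Angle = 360*17/21 = 291.4286°
a = cos(291.4286°) = 0.3653
b = sin(291.4286°) = -0.9309

0.3653 - 0.9309i


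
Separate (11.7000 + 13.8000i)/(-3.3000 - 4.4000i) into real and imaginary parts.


Multiply by conjugate: (11.7000 + 13.8000i)(-3.3000 + 4.4000i) / ((-3.3)^2 + (-4.4)^2)
Numerator real = 11.7*(-3.3) + 13.8*(-4.4) = -99.33
Numerator imag = 13.8*(-3.3) - 11.7*(-4.4) = 5.94
Denominator = 30.25
Re(z) = -99.33/30.25 = -3.2836
Im(z) = 5.94/30.25 = 0.1964

Re(z) = -3.2836, Im(z) = 0.1964


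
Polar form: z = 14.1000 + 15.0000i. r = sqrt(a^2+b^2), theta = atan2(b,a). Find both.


r = sqrt(198.81+225) = sqrt(423.81) = 20.5866
theta = atan2(15, 14.1) = 46.7715 degrees

r = 20.5866, theta = 46.7715 degrees


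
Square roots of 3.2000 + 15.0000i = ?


|z| = sqrt(10.24+225) = 15.3375
sqrt((|z|+a)/2) = sqrt((15.3375+3.2)/2) = sqrt(9.2688) = 3.0445
sqrt((|z|-a)/2) = sqrt((15.3375-3.2)/2) = sqrt(6.0688) = 2.4635

±(3.0445 + 2.4635i) i.e. 3.0445 + 2.4635i and -3.0445 - 2.4635i


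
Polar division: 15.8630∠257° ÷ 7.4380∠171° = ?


r = 15.8630 / 7.4380 = 2.1327
theta = 257° - 171° = 86° = 86° (mod 360)

2.1327 cis(86°)


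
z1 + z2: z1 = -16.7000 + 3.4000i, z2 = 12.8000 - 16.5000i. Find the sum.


Real: -16.7 + 12.8 = -3.9
Imag: 3.4 - 16.5 = -13.1

-3.9000 - 13.1000i


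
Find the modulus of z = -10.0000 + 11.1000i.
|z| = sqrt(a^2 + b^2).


|z| = sqrt((-10)^2 + 11.1^2) = sqrt(100 + 123.21) = sqrt(223.21) = 14.9402

|z| = 14.9402


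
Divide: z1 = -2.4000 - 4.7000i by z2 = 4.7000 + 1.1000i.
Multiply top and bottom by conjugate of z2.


Conjugate of z2 = 4.7000 - 1.1000i
Numerator: (-2.4000 - 4.7000i)(4.7000 - 1.1000i) = -16.4500 - 19.4500i
Denominator: 4.7^2 + 1.1^2 = 23.3
Result = (-16.4500 - 19.4500i)/23.3

-0.7060 - 0.8348i


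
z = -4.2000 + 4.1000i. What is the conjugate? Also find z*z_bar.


z_bar = -4.2000 - 4.1000i
z*z_bar = (-4.2)^2 + 4.1^2 = 17.64 + 16.81 = 34.45

z_bar = -4.2000 - 4.1000i, z*z_bar = 34.45


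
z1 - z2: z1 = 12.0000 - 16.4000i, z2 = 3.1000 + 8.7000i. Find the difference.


Real: 12 - 3.1 = 8.9
Imag: -16.4 - 8.7 = -25.1

8.9000 - 25.1000i


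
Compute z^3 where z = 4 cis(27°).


r^3 = 4^3 = 64
n*theta = 3*27° = 81° = 81° (mod 360)
a = 64*cos(81°) = 10.0118
b = 64*sin(81°) = 63.2121

64 cis(81°) = 10.0118 + 63.2121i


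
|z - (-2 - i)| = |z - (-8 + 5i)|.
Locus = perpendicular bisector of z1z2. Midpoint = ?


Equal distances means the locus is the perpendicular bisector of z1 and z2.
Midpoint = ((-2+(-8))/2, (-1+5)/2) = (-5.0000, 2.0000)

Perpendicular bisector through (-5.0000, 2.0000)


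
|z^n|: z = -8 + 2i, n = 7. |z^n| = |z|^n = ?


|z| = sqrt(64+4) = sqrt(68) = 8.2462
|z^7| = |z|^7 = (sqrt(68))^7 = 68^3 * sqrt(68) = 314432*sqrt(68)

|z^7| = 314432*sqrt(68) ≈ 2592872.6961


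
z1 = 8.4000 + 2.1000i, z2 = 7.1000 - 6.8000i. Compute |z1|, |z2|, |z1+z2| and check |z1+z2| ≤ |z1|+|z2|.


|z1| = sqrt(8.4^2 + 2.1^2) = sqrt(74.97) = 8.6585
|z2| = sqrt(7.1^2 + (-6.8)^2) = sqrt(96.65) = 9.8311
z1+z2 = 15.5000 - 4.7000i
|z1+z2| = sqrt(262.34) = 16.1969
|z1|+|z2| = 8.6585 + 9.8311 = 18.4896

|z1+z2| = 16.1969 ≤ |z1|+|z2| = 18.4896 (verified)


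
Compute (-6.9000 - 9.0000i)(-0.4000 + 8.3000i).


Real = -6.9*(-0.4) - (-9)*8.3 = 2.76 - (-74.7) = 77.46
Imag = -6.9*8.3 - (0.4)*(-9) = -57.27 + 3.6 = -53.67

77.4600 - 53.6700i


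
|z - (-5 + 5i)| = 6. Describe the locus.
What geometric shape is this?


|z - z0| = r is a circle with center z0 and radius r.
Center = (-5, 5), radius = 6

Circle with center (-5, 5) and radius 6


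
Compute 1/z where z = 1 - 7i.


|z|^2 = 1+49 = 50
1/z = (1 + 7i)/50

1/z = 0.0200 + 0.1400i


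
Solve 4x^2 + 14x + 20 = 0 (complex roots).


disc = 14^2 - 4*4*20 = 196 - 320 = -124
sqrt(|disc|) = sqrt(124) = 11.1355
Real part = -14/(2*4) = -1.7500
Imag part = 11.1355/(2*4) = 1.3919

-1.7500 ± 1.3919i


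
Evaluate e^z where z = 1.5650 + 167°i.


e^1.5650 = 4.7827
cos(167°) = -0.97437
sin(167°) = 0.22495
Real = 4.7827*(-0.97437) = -4.6601
Imag = 4.7827*0.22495 = 1.0759

-4.6601 + 1.0759i


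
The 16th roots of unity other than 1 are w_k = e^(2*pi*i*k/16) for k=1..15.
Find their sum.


With w = e^(2*pi*i/16), all 16 of the 16th roots of unity w^0 = 1, w, ..., w^(15) sum to 0: 1 + w + ... + w^(15) = (1 - w^16)/(1 - w) = 0 since w^16 = 1, w ≠ 1.
Removing the root 1: w + w^2 + ... + w^(15) = 0 - 1 = -1

Sum = -1


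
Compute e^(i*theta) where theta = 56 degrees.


cos(56°) = 0.5592
sin(56°) = 0.8290

e^(i*56°) = 0.5592 + 0.8290i


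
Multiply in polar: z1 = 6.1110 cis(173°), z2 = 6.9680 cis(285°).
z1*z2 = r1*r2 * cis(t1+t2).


r = 6.1110 * 6.9680 = 42.5814
theta = 173° + 285° = 458° = 98° (mod 360)

42.5814 cis(98°)


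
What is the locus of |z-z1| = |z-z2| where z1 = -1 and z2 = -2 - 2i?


Equal distances means the locus is the perpendicular bisector of z1 and z2.
Midpoint = ((-1+(-2))/2, (0+(-2))/2) = (-1.5000, -1.0000)

Perpendicular bisector through (-1.5000, -1.0000)


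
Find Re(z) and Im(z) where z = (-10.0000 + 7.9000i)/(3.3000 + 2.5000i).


Multiply by conjugate: (-10.0000 + 7.9000i)(3.3000 - 2.5000i) / (3.3^2 + 2.5^2)
Numerator real = -10*3.3 + 7.9*2.5 = -13.25
Numerator imag = 7.9*3.3 - (-10)*2.5 = 51.07
Denominator = 17.14
Re(z) = -13.25/17.14 = -0.7730
Im(z) = 51.07/17.14 = 2.9796

Re(z) = -0.7730, Im(z) = 2.9796


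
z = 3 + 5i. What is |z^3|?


|z| = sqrt(9+25) = sqrt(34) = 5.8310
|z^3| = |z|^3 = (sqrt(34))^3 = 34*sqrt(34)

|z^3| = 34*sqrt(34) ≈ 198.2524


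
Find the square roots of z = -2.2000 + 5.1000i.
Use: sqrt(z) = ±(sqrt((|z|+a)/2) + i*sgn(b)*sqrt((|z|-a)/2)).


|z| = sqrt(4.84+26.01) = 5.5543
sqrt((|z|+a)/2) = sqrt((5.5543+(-2.2))/2) = sqrt(1.6771) = 1.2950
sqrt((|z|-a)/2) = sqrt((5.5543-(-2.2))/2) = sqrt(3.8771) = 1.9690

±(1.2950 + 1.9690i) i.e. 1.2950 + 1.9690i and -1.2950 - 1.9690i


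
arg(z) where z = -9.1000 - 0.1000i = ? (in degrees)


Re = -9.1, Im = -0.1
arg = atan2(-0.1, -9.1) = -179.3704 degrees

arg(z) = -179.3704 degrees


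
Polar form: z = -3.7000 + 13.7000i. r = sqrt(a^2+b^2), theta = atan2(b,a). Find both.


r = sqrt(13.69+187.69) = sqrt(201.38) = 14.1908
theta = atan2(13.7, -3.7) = 105.1135 degrees

r = 14.1908, theta = 105.1135 degrees


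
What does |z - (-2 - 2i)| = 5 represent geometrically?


|z - z0| = r is a circle with center z0 and radius r.
Center = (-2, -2), radius = 5

Circle with center (-2, -2) and radius 5


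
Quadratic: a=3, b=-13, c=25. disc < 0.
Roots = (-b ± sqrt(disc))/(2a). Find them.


disc = (-13)^2 - 4*3*25 = 169 - 300 = -131
sqrt(|disc|) = sqrt(131) = 11.4455
Real part = 13/(2*3) = 2.1667
Imag part = 11.4455/(2*3) = 1.9076

2.1667 ± 1.9076i


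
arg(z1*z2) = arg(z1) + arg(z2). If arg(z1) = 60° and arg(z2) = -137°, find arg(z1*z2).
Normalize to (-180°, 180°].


arg(z1*z2) = 60° - 137° = -77°
Normalized to (-180°, 180°]: -77°

-77°


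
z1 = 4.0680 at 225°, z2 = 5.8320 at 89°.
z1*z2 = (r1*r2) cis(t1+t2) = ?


r = 4.0680 * 5.8320 = 23.7246
theta = 225° + 89° = 314° = 314° (mod 360)

23.7246 cis(314°)


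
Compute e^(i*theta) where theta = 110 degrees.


cos(110°) = -0.3420
sin(110°) = 0.9397

e^(i*110°) = -0.3420 + 0.9397i


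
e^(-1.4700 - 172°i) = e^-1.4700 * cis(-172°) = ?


e^-1.4700 = 0.2299
cos(-172°) = -0.9903
sin(-172°) = -0.1392
Real = 0.2299*(-0.9903) = -0.2277
Imag = 0.2299*(-0.1392) = -0.0320

-0.2277 - 0.0320i


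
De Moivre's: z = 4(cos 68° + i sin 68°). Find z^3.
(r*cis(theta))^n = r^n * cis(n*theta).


r^3 = 4^3 = 64
n*theta = 3*68° = 204° = 204° (mod 360)
a = 64*cos(204°) = -58.4669
b = 64*sin(204°) = -26.0311

64 cis(204°) = -58.4669 - 26.0311i


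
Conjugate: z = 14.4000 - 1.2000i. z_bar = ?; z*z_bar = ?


z_bar = 14.4000 + 1.2000i
z*z_bar = 14.4^2 + (-1.2)^2 = 207.36 + 1.44 = 208.8

z_bar = 14.4000 + 1.2000i, z*z_bar = 208.8


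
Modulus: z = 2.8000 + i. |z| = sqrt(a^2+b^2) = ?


|z| = sqrt(2.8^2 + 1^2) = sqrt(7.84 + 1) = sqrt(8.84) = 2.9732

|z| = 2.9732


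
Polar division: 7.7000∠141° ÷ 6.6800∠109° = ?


r = 7.7000 / 6.6800 = 1.1527
theta = 141° - 109° = 32° = 32° (mod 360)

1.1527 cis(32°)


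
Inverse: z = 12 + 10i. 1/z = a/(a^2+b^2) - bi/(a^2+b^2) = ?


|z|^2 = 144+100 = 244
1/z = (12 - 10i)/244

1/z = 0.0492 - 0.0410i


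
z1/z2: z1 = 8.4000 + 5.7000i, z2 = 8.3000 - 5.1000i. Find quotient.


Conjugate of z2 = 8.3000 + 5.1000i
Numerator: (8.4000 + 5.7000i)(8.3000 + 5.1000i) = 40.6500 + 90.1500i
Denominator: 8.3^2 + (-5.1)^2 = 94.9
Result = (40.6500 + 90.1500i)/94.9

0.4283 + 0.9499i


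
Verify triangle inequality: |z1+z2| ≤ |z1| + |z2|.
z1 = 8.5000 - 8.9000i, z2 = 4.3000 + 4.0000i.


|z1| = sqrt(8.5^2 + (-8.9)^2) = sqrt(151.46) = 12.3069
|z2| = sqrt(4.3^2 + 4^2) = sqrt(34.49) = 5.8728
z1+z2 = 12.8000 - 4.9000i
|z1+z2| = sqrt(187.85) = 13.7058
|z1|+|z2| = 12.3069 + 5.8728 = 18.1797

|z1+z2| = 13.7058 ≤ |z1|+|z2| = 18.1797 (verified)


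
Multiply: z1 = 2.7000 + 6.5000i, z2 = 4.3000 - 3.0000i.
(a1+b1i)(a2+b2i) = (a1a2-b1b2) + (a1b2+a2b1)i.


Real = 2.7*4.3 - 6.5*(-3) = 11.61 - (-19.5) = 31.11
Imag = 2.7*(-3) + 4.3*6.5 = -8.1 + 27.95 = 19.85

31.1100 + 19.8500i


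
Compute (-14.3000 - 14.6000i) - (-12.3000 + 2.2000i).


Real: -14.3 + 12.3 = -2
Imag: -14.6 - 2.2 = -16.8

-2.0000 - 16.8000i


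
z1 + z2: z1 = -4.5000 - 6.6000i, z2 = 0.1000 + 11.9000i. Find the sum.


Real: -4.5 + 0.1 = -4.4
Imag: -6.6 + 11.9 = 5.3

-4.4000 + 5.3000i


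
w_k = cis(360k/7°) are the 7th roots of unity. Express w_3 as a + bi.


Angle = 360*3/7 = 154.2857°
a = cos(154.2857°) = -0.9010
b = sin(154.2857°) = 0.4339

-0.9010 + 0.4339i


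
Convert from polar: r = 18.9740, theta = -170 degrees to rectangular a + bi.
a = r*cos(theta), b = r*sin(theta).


a = 18.9740*cos(-170°) = 18.9740*(-0.984808) = -18.6857
b = 18.9740*sin(-170°) = 18.9740*(-0.17365) = -3.2948

-18.6857 - 3.2948i


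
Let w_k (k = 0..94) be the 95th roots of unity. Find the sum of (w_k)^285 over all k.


The roots are w_k = w^k with w = e^(2*pi*i/95), and (w^k)^285 = (w^285)^k.
So S = 1 + u + u^2 + ... + u^(94) with u = w^285.
285 = 3*95 + 0, so 285 is a multiple of 95 and u = (w^95)^3 = 1.
Every one of the 95 terms equals 1: S = 95

S = 95


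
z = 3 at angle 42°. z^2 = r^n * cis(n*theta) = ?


r^2 = 3^2 = 9
n*theta = 2*42° = 84° = 84° (mod 360)
a = 9*cos(84°) = 0.9408
b = 9*sin(84°) = 8.9507

9 cis(84°) = 0.9408 + 8.9507i


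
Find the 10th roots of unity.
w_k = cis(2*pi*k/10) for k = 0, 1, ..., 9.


The 10th roots of unity are cis(360k/10°) for k=0..9
Angle step = 360/10 = 36°
Primitive root: cis(36°)
Primitive root = 0.8090 + 0.5878i

10 roots at angles: 0°, 36°, 72°, 108°, 144°, 180°, 216°, 252°, 288°, 324°


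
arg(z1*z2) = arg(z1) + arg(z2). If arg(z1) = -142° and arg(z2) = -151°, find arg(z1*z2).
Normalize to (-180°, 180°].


arg(z1*z2) = -142° - 151° = -293°
Normalized to (-180°, 180°]: 67°

67°


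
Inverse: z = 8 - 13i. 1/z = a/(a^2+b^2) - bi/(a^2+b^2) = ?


|z|^2 = 64+169 = 233
1/z = (8 + 13i)/233

1/z = 0.0343 + 0.0558i


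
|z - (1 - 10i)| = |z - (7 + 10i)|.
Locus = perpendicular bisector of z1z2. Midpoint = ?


Equal distances means the locus is the perpendicular bisector of z1 and z2.
Midpoint = ((1+7)/2, (-10+10)/2) = (4.0000, 0)

Perpendicular bisector through (4.0000, 0)


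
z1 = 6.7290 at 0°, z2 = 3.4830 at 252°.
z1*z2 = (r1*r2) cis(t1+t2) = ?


r = 6.7290 * 3.4830 = 23.4371
theta = 0° + 252° = 252° = 252° (mod 360)

23.4371 cis(252°)


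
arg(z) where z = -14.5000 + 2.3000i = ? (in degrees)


Re = -14.5, Im = 2.3
arg = atan2(2.3, -14.5) = 170.9868 degrees

arg(z) = 170.9868 degrees


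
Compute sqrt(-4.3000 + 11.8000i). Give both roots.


|z| = sqrt(18.49+139.24) = 12.5591
sqrt((|z|+a)/2) = sqrt((12.5591+(-4.3))/2) = sqrt(4.1295) = 2.0321
sqrt((|z|-a)/2) = sqrt((12.5591-(-4.3))/2) = sqrt(8.4295) = 2.9034

±(2.0321 + 2.9034i) i.e. 2.0321 + 2.9034i and -2.0321 - 2.9034i


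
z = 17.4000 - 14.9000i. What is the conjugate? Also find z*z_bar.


z_bar = 17.4000 + 14.9000i
z*z_bar = 17.4^2 + (-14.9)^2 = 302.76 + 222.01 = 524.77

z_bar = 17.4000 + 14.9000i, z*z_bar = 524.77


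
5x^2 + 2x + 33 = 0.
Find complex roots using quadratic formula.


disc = 2^2 - 4*5*33 = 4 - 660 = -656
sqrt(|disc|) = sqrt(656) = 25.6125
Real part = -2/(2*5) = -0.2000
Imag part = 25.6125/(2*5) = 2.5612

-0.2000 ± 2.5612i


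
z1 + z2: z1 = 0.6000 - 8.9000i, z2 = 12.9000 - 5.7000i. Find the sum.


Real: 0.6 + 12.9 = 13.5
Imag: -8.9 - 5.7 = -14.6

13.5000 - 14.6000i


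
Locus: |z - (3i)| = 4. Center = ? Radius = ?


|z - z0| = r is a circle with center z0 and radius r.
Center = (0, 3), radius = 4

Circle with center (0, 3) and radius 4


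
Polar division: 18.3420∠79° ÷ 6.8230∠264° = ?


r = 18.3420 / 6.8230 = 2.6883
theta = 79° - 264° = -185° = 175° (mod 360)

2.6883 cis(175°)


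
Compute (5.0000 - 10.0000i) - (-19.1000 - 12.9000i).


Real: 5 + 19.1 = 24.1
Imag: -10 + 12.9 = 2.9

24.1000 + 2.9000i


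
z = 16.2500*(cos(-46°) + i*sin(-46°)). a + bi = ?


a = 16.2500*cos(-46°) = 16.2500*0.69466 = 11.2882
b = 16.2500*sin(-46°) = 16.2500*(-0.71934) = -11.6893

11.2882 - 11.6893i


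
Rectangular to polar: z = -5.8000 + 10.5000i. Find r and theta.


r = sqrt(33.64+110.25) = sqrt(143.89) = 11.9954
theta = atan2(10.5, -5.8) = 118.9154 degrees

r = 11.9954, theta = 118.9154 degrees


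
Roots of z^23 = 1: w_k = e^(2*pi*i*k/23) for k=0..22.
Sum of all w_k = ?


The sum of all 23th roots of unity is 0.
Geometric series: (1 - w^23)/(1 - w) = (1-1)/(1-w) = 0 since w^23 = 1, w ≠ 1.
Alternatively: coefficient of z^22 in z^23 - 1 is 0.

0


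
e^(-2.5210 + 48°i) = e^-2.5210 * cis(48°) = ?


e^-2.5210 = 0.0804
cos(48°) = 0.6691
sin(48°) = 0.7431
Real = 0.0804*0.6691 = 0.0538
Imag = 0.0804*0.7431 = 0.0597

0.0538 + 0.0597i


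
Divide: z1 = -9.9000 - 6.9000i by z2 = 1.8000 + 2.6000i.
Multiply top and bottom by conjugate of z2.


Conjugate of z2 = 1.8000 - 2.6000i
Numerator: (-9.9000 - 6.9000i)(1.8000 - 2.6000i) = -35.7600 + 13.3200i
Denominator: 1.8^2 + 2.6^2 = 10
Result = (-35.7600 + 13.3200i)/10

-3.5760 + 1.3320i


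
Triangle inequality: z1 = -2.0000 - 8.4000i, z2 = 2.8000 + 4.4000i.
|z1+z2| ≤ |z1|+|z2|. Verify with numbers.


|z1| = sqrt((-2)^2 + (-8.4)^2) = sqrt(74.56) = 8.6348
|z2| = sqrt(2.8^2 + 4.4^2) = sqrt(27.2) = 5.2154
z1+z2 = 0.8000 - 4.0000i
|z1+z2| = sqrt(16.64) = 4.0792
|z1|+|z2| = 8.6348 + 5.2154 = 13.8502

|z1+z2| = 4.0792 ≤ |z1|+|z2| = 13.8502 (verified)


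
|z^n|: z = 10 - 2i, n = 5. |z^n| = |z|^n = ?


|z| = sqrt(100+4) = sqrt(104) = 10.1980
|z^5| = |z|^5 = (sqrt(104))^5 = 104^2 * sqrt(104) = 10816*sqrt(104)

|z^5| = 10816*sqrt(104) ≈ 110301.9901


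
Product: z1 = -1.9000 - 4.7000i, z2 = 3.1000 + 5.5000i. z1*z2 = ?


Real = -1.9*3.1 - (-4.7)*5.5 = -5.89 - (-25.85) = 19.96
Imag = -1.9*5.5 + 3.1*(-4.7) = -10.45 - (14.57) = -25.02

19.9600 - 25.0200i


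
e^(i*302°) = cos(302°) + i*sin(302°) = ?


cos(302°) = 0.5299
sin(302°) = -0.8480

e^(i*302°) = 0.5299 - 0.8480i


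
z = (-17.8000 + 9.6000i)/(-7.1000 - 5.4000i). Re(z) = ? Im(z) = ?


Multiply by conjugate: (-17.8000 + 9.6000i)(-7.1000 + 5.4000i) / ((-7.1)^2 + (-5.4)^2)
Numerator real = -17.8*(-7.1) + 9.6*(-5.4) = 74.54
Numerator imag = 9.6*(-7.1) - (-17.8)*(-5.4) = -164.28
Denominator = 79.57
Re(z) = 74.54/79.57 = 0.9368
Im(z) = -164.28/79.57 = -2.0646

Re(z) = 0.9368, Im(z) = -2.0646


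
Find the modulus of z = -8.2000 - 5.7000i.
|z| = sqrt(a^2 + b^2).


|z| = sqrt((-8.2)^2 + (-5.7)^2) = sqrt(67.24 + 32.49) = sqrt(99.73) = 9.9865

|z| = 9.9865


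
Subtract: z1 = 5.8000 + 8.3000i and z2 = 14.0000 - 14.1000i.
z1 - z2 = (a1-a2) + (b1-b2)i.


Real: 5.8 - 14 = -8.2
Imag: 8.3 + 14.1 = 22.4

-8.2000 + 22.4000i


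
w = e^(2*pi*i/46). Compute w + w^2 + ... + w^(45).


With w = e^(2*pi*i/46), all 46 of the 46th roots of unity w^0 = 1, w, ..., w^(45) sum to 0: 1 + w + ... + w^(45) = (1 - w^46)/(1 - w) = 0 since w^46 = 1, w ≠ 1.
Removing the root 1: w + w^2 + ... + w^(45) = 0 - 1 = -1

Sum = -1


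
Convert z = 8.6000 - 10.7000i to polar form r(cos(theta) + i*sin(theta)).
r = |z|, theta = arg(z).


r = sqrt(73.96+114.49) = sqrt(188.45) = 13.7277
theta = atan2(-10.7, 8.6) = -51.2098 degrees

r = 13.7277, theta = -51.2098 degrees


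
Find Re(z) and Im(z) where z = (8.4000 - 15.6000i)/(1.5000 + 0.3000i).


Multiply by conjugate: (8.4000 - 15.6000i)(1.5000 - 0.3000i) / (1.5^2 + 0.3^2)
Numerator real = 8.4*1.5 - (15.6)*0.3 = 7.92
Numerator imag = -15.6*1.5 - 8.4*0.3 = -25.92
Denominator = 2.34
Re(z) = 7.92/2.34 = 3.3846
Im(z) = -25.92/2.34 = -11.0769

Re(z) = 3.3846, Im(z) = -11.0769


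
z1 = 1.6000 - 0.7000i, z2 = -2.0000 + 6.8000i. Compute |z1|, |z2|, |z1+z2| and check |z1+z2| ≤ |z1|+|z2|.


|z1| = sqrt(1.6^2 + (-0.7)^2) = sqrt(3.05) = 1.7464
|z2| = sqrt((-2)^2 + 6.8^2) = sqrt(50.24) = 7.0880
z1+z2 = -0.4000 + 6.1000i
|z1+z2| = sqrt(37.37) = 6.1131
|z1|+|z2| = 1.7464 + 7.0880 = 8.8344

|z1+z2| = 6.1131 ≤ |z1|+|z2| = 8.8344 (verified)


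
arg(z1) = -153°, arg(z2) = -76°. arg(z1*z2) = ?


arg(z1*z2) = -153° - 76° = -229°
Normalized to (-180°, 180°]: 131°

131°


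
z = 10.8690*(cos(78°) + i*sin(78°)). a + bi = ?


a = 10.8690*cos(78°) = 10.8690*0.20791 = 2.2598
b = 10.8690*sin(78°) = 10.8690*0.97815 = 10.6315

2.2598 + 10.6315i


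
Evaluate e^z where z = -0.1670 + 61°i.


e^-0.1670 = 0.8462
cos(61°) = 0.4848
sin(61°) = 0.8746
Real = 0.8462*0.4848 = 0.4102
Imag = 0.8462*0.8746 = 0.7401

0.4102 + 0.7401i


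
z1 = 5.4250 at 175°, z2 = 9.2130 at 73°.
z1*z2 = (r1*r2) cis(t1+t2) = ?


r = 5.4250 * 9.2130 = 49.9805
theta = 175° + 73° = 248° = 248° (mod 360)

49.9805 cis(248°)


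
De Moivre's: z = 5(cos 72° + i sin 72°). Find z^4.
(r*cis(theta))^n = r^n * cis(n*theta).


r^4 = 5^4 = 625
n*theta = 4*72° = 288° = 288° (mod 360)
a = 625*cos(288°) = 193.1356
b = 625*sin(288°) = -594.4103

625 cis(288°) = 193.1356 - 594.4103i


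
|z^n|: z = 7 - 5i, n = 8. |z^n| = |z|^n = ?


|z| = sqrt(49+25) = sqrt(74) = 8.6023
|z^8| = |z|^8 = (sqrt(74))^8 = 74^4 = 29986576

|z^8| = 29986576


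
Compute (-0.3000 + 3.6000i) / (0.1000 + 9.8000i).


Conjugate of z2 = 0.1000 - 9.8000i
Numerator: (-0.3000 + 3.6000i)(0.1000 - 9.8000i) = 35.2500 + 3.3000i
Denominator: 0.1^2 + 9.8^2 = 96.05
Result = (35.2500 + 3.3000i)/96.05

0.3670 + 0.0344i


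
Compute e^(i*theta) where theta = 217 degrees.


cos(217°) = -0.7986
sin(217°) = -0.6018

e^(i*217°) = -0.7986 - 0.6018i


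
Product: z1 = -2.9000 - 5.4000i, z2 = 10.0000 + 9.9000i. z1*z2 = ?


Real = -2.9*10 - (-5.4)*9.9 = -29 - (-53.46) = 24.46
Imag = -2.9*9.9 + 10*(-5.4) = -28.71 - (54) = -82.71

24.4600 - 82.7100i


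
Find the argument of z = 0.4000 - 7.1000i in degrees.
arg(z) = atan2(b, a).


Re = 0.4, Im = -7.1
arg = atan2(-7.1, 0.4) = -86.7755 degrees

arg(z) = -86.7755 degrees


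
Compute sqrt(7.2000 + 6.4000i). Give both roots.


|z| = sqrt(51.84+40.96) = 9.6333
sqrt((|z|+a)/2) = sqrt((9.6333+7.2)/2) = sqrt(8.4166) = 2.9011
sqrt((|z|-a)/2) = sqrt((9.6333-7.2)/2) = sqrt(1.2166) = 1.1030

±(2.9011 + 1.1030i) i.e. 2.9011 + 1.1030i and -2.9011 - 1.1030i


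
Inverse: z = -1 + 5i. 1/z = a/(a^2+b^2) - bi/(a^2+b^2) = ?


|z|^2 = 1+25 = 26
1/z = (-1 - 5i)/26

1/z = -0.0385 - 0.1923i


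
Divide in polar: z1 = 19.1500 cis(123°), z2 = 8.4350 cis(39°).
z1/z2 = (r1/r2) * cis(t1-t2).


r = 19.1500 / 8.4350 = 2.2703
theta = 123° - 39° = 84° = 84° (mod 360)

2.2703 cis(84°)


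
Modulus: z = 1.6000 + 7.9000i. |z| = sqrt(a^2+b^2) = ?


|z| = sqrt(1.6^2 + 7.9^2) = sqrt(2.56 + 62.41) = sqrt(64.97) = 8.0604

|z| = 8.0604


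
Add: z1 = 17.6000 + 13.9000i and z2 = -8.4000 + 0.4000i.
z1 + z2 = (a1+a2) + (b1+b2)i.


Real: 17.6 - 8.4 = 9.2
Imag: 13.9 + 0.4 = 14.3

9.2000 + 14.3000i


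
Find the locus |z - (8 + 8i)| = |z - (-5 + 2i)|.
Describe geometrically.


Equal distances means the locus is the perpendicular bisector of z1 and z2.
Midpoint = ((8+(-5))/2, (8+2)/2) = (1.5000, 5.0000)

Perpendicular bisector through (1.5000, 5.0000)


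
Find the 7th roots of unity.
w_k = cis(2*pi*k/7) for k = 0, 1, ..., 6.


The 7th roots of unity are cis(360k/7°) for k=0..6
Angle step = 360/7 = 51.4286°
Primitive root: cis(51.4286°)
Primitive root = 0.6235 + 0.7818i

7 roots at angles: 0°, 51.4286°, 102.8571°, 154.2857°, 205.7143°, 257.1429°, 308.5714°


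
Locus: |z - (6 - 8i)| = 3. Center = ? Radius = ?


|z - z0| = r is a circle with center z0 and radius r.
Center = (6, -8), radius = 3

Circle with center (6, -8) and radius 3


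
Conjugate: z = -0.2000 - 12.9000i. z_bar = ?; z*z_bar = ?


z_bar = -0.2000 + 12.9000i
z*z_bar = (-0.2)^2 + (-12.9)^2 = 0.04 + 166.41 = 166.45

z_bar = -0.2000 + 12.9000i, z*z_bar = 166.45


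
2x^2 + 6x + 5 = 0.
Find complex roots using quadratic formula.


disc = 6^2 - 4*2*5 = 36 - 40 = -4
sqrt(|disc|) = sqrt(4) = 2.0000
Real part = -6/(2*2) = -1.5000
Imag part = 2.0000/(2*2) = 0.5000

-1.5000 ± 0.5000i


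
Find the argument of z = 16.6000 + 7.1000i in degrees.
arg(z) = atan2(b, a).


Re = 16.6, Im = 7.1
arg = atan2(7.1, 16.6) = 23.1569 degrees

arg(z) = 23.1569 degrees


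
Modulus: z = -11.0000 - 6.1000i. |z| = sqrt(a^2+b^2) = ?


|z| = sqrt((-11)^2 + (-6.1)^2) = sqrt(121 + 37.21) = sqrt(158.21) = 12.5782

|z| = 12.5782


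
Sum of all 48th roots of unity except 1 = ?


With w = e^(2*pi*i/48), all 48 of the 48th roots of unity w^0 = 1, w, ..., w^(47) sum to 0: 1 + w + ... + w^(47) = (1 - w^48)/(1 - w) = 0 since w^48 = 1, w ≠ 1.
Removing the root 1: w + w^2 + ... + w^(47) = 0 - 1 = -1

Sum = -1


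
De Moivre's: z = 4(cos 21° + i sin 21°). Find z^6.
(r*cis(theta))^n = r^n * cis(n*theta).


r^6 = 4^6 = 4096
n*theta = 6*21° = 126° = 126° (mod 360)
a = 4096*cos(126°) = -2407.5684
b = 4096*sin(126°) = 3313.7336

4096 cis(126°) = -2407.5684 + 3313.7336i


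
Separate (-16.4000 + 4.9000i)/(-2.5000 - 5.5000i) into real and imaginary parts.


Multiply by conjugate: (-16.4000 + 4.9000i)(-2.5000 + 5.5000i) / ((-2.5)^2 + (-5.5)^2)
Numerator real = -16.4*(-2.5) + 4.9*(-5.5) = 14.05
Numerator imag = 4.9*(-2.5) - (-16.4)*(-5.5) = -102.45
Denominator = 36.5
Re(z) = 14.05/36.5 = 0.3849
Im(z) = -102.45/36.5 = -2.8068

Re(z) = 0.3849, Im(z) = -2.8068


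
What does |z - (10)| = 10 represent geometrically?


|z - z0| = r is a circle with center z0 and radius r.
Center = (10, 0), radius = 10

Circle with center (10, 0) and radius 10


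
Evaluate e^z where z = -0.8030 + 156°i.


e^-0.8030 = 0.4480
cos(156°) = -0.91355
sin(156°) = 0.4067
Real = 0.4480*(-0.91355) = -0.4093
Imag = 0.4480*0.4067 = 0.1822

-0.4093 + 0.1822i


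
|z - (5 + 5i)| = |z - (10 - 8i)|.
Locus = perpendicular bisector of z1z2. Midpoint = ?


Equal distances means the locus is the perpendicular bisector of z1 and z2.
Midpoint = ((5+10)/2, (5+(-8))/2) = (7.5000, -1.5000)

Perpendicular bisector through (7.5000, -1.5000)


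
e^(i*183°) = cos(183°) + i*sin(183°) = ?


cos(183°) = -0.9986
sin(183°) = -0.0523

e^(i*183°) = -0.9986 - 0.0523i


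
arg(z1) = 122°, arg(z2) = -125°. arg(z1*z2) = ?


arg(z1*z2) = 122° - 125° = -3°
Normalized to (-180°, 180°]: -3°

-3°


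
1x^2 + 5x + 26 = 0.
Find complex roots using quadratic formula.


disc = 5^2 - 4*1*26 = 25 - 104 = -79
sqrt(|disc|) = sqrt(79) = 8.8882
Real part = -5/(2*1) = -2.5000
Imag part = 8.8882/(2*1) = 4.4441

-2.5000 ± 4.4441i


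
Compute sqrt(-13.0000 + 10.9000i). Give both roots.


|z| = sqrt(169+118.81) = 16.9650
sqrt((|z|+a)/2) = sqrt((16.9650+(-13))/2) = sqrt(1.9825) = 1.4080
sqrt((|z|-a)/2) = sqrt((16.9650-(-13))/2) = sqrt(14.9825) = 3.8707

±(1.4080 + 3.8707i) i.e. 1.4080 + 3.8707i and -1.4080 - 3.8707i


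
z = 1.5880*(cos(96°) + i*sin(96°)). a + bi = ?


a = 1.5880*cos(96°) = 1.5880*(-0.10453) = -0.1660
b = 1.5880*sin(96°) = 1.5880*0.9945 = 1.5793

-0.1660 + 1.5793i


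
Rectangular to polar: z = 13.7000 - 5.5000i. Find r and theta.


r = sqrt(187.69+30.25) = sqrt(217.94) = 14.7628
theta = atan2(-5.5, 13.7) = -21.8735 degrees

r = 14.7628, theta = -21.8735 degrees


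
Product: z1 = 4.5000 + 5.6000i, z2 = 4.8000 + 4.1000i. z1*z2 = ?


Real = 4.5*4.8 - 5.6*4.1 = 21.6 - 22.96 = -1.36
Imag = 4.5*4.1 + 4.8*5.6 = 18.45 + 26.88 = 45.33

-1.3600 + 45.3300i
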